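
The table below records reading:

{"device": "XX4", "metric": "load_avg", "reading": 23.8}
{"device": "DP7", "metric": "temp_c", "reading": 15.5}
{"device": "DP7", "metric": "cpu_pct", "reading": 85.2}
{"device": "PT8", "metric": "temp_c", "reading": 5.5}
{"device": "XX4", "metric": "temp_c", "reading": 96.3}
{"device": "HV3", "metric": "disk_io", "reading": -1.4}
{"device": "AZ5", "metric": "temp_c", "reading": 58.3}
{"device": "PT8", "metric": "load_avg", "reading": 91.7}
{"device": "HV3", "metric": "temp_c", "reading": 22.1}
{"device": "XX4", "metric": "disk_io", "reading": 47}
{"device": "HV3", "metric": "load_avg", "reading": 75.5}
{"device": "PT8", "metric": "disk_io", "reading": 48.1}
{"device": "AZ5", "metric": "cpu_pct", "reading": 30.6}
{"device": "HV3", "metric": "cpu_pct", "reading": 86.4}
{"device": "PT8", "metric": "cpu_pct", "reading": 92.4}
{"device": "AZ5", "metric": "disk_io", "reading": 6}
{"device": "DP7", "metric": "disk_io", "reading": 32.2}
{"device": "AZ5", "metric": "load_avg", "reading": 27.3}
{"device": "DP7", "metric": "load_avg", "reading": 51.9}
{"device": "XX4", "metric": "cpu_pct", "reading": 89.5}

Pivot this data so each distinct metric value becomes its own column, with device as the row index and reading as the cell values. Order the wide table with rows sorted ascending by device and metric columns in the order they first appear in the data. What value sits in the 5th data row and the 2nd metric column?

96.3

With rows sorted ascending by device, row 5 is device=XX4. metric columns in first-appearance order: load_avg, temp_c, cpu_pct, disk_io; column 2 is temp_c.
Long rows with device=XX4, metric=temp_c: reading = 96.3.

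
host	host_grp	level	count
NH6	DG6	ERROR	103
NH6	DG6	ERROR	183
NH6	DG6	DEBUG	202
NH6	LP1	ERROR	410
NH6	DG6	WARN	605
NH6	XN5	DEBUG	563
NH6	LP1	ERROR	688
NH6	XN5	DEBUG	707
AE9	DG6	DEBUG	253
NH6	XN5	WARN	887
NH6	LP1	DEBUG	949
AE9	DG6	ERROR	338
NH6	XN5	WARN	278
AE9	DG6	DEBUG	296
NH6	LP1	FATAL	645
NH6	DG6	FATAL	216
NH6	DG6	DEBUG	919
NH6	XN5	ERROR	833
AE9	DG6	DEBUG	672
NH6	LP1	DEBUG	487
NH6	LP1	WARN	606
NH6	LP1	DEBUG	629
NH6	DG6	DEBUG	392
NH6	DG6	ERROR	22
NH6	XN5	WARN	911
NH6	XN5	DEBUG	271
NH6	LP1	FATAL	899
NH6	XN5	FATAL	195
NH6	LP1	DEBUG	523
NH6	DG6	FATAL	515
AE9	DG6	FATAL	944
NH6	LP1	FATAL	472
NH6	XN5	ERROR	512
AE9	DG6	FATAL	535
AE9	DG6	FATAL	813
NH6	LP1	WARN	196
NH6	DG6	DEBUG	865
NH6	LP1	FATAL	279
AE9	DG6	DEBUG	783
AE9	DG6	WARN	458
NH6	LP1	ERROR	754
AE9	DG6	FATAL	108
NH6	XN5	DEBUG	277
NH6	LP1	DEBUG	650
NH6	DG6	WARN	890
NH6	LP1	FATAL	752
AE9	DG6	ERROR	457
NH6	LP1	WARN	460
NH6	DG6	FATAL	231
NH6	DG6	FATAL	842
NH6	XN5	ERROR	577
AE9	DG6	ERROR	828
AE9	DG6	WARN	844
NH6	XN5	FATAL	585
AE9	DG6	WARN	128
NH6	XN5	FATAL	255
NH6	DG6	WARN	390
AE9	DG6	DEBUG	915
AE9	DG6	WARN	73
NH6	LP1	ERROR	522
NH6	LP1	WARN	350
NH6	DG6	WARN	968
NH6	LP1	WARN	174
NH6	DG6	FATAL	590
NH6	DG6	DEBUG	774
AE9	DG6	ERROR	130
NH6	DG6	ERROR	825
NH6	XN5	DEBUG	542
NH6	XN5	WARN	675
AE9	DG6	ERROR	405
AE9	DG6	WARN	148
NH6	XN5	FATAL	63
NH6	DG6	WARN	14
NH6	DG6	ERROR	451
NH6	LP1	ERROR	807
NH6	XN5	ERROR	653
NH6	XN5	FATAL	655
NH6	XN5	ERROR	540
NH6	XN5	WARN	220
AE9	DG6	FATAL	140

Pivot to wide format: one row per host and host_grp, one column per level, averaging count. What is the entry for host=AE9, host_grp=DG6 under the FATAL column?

508

Rows with host=AE9, host_grp=DG6 and level=FATAL: count values are 944, 535, 813, 108, 140.
(944 + 535 + 813 + 108 + 140) / 5 = 508.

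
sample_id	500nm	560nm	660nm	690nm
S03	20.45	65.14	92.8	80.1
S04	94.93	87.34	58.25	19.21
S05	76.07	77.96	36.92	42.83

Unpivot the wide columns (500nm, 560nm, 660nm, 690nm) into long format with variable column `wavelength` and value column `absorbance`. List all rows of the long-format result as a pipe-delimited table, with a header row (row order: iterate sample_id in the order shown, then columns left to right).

| sample_id | wavelength | absorbance |
| S03 | 500nm | 20.45 |
| S03 | 560nm | 65.14 |
| S03 | 660nm | 92.8 |
| S03 | 690nm | 80.1 |
| S04 | 500nm | 94.93 |
| S04 | 560nm | 87.34 |
| S04 | 660nm | 58.25 |
| S04 | 690nm | 19.21 |
| S05 | 500nm | 76.07 |
| S05 | 560nm | 77.96 |
| S05 | 660nm | 36.92 |
| S05 | 690nm | 42.83 |

Each (sample_id, column) pair becomes one row: 3 × 4 = 12 rows.
For example, (S03, 500nm) → absorbance=20.45.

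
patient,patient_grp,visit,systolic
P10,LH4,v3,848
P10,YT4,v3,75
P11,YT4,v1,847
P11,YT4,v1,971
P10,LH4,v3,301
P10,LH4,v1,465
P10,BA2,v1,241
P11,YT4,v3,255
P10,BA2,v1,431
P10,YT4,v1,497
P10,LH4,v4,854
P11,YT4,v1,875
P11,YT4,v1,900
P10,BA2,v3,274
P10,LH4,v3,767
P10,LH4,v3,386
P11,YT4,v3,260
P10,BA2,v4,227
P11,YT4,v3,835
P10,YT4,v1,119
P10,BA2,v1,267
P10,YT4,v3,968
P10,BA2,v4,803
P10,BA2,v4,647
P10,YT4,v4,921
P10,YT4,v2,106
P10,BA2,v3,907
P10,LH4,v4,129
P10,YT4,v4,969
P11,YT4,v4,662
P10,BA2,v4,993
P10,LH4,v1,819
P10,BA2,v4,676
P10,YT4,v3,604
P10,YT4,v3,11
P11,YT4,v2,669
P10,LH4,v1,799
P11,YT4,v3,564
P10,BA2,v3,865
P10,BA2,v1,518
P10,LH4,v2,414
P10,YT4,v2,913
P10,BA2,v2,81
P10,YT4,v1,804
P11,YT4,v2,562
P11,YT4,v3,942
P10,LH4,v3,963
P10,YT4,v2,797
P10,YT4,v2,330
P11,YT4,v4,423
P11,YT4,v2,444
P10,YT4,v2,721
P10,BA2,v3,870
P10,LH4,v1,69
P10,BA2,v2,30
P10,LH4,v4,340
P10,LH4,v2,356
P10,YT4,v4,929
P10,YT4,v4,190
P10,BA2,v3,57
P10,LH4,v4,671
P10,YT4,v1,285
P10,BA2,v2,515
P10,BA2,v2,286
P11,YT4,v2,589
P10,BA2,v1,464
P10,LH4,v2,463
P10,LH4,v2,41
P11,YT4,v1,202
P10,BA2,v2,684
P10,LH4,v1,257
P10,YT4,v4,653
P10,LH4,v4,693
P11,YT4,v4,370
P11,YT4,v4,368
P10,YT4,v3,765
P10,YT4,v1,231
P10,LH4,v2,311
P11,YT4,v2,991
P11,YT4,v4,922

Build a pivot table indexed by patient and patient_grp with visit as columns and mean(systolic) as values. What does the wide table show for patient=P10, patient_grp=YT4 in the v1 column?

Rows with patient=P10, patient_grp=YT4 and visit=v1: systolic values are 497, 119, 804, 285, 231.
(497 + 119 + 804 + 285 + 231) / 5 = 387.20.

387.20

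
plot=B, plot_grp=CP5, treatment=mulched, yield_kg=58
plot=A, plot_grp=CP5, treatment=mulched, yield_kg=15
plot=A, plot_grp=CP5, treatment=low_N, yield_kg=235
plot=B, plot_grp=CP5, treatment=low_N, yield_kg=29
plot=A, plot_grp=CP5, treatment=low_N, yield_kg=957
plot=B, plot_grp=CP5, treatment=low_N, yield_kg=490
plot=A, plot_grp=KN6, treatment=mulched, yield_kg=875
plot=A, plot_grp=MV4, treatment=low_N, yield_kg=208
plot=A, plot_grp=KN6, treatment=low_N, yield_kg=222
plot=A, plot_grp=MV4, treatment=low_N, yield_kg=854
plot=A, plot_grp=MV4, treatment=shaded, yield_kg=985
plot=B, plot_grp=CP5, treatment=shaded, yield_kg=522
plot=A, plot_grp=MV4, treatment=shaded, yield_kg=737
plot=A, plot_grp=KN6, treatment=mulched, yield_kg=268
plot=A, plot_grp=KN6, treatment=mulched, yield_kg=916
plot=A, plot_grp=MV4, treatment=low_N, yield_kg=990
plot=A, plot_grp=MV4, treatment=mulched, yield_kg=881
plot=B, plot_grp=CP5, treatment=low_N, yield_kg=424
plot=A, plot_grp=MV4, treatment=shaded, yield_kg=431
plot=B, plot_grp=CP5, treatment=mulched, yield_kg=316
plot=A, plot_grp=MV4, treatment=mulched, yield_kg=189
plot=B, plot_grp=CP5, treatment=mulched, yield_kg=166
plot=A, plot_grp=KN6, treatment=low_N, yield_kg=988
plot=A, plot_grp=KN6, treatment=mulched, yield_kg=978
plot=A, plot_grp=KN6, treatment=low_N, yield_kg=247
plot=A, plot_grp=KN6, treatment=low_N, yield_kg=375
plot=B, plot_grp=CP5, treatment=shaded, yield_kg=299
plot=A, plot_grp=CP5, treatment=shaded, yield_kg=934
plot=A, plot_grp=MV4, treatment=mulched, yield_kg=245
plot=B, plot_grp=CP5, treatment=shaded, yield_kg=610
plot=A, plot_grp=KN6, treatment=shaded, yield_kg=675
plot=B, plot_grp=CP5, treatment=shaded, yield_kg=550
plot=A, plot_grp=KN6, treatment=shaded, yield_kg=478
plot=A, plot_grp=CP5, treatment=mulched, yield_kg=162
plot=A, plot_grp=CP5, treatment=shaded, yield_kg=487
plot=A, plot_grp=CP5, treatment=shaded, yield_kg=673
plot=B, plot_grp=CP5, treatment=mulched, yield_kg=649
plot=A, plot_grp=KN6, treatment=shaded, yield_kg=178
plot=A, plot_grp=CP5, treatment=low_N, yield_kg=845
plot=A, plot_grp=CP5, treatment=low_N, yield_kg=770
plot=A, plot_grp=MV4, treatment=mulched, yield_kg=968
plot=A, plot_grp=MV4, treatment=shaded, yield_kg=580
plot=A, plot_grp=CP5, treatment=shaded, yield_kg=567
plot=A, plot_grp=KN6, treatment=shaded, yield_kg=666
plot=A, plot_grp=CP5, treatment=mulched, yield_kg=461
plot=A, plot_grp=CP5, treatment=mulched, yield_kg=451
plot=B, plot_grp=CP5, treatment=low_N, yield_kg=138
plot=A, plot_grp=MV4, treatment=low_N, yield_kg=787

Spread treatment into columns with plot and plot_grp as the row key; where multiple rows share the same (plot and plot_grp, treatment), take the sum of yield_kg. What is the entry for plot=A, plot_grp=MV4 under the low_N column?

Rows with plot=A, plot_grp=MV4 and treatment=low_N: yield_kg values are 208, 854, 990, 787.
208 + 854 + 990 + 787 = 2839.

2839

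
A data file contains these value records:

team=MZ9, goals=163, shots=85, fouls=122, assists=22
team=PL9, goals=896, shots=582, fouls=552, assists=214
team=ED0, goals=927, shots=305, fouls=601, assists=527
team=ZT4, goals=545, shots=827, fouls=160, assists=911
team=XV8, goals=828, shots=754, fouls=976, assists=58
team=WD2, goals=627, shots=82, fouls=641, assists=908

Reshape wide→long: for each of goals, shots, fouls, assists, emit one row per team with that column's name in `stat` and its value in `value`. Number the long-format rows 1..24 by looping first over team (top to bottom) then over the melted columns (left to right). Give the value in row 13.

24 rows total (6 × 4). Row 13: index ⌊(13-1)/4⌋ = 3 into team → ZT4; (13-1) mod 4 = 0 into the melted columns → goals.
So row 13 is (ZT4, goals, 545); value = 545.

545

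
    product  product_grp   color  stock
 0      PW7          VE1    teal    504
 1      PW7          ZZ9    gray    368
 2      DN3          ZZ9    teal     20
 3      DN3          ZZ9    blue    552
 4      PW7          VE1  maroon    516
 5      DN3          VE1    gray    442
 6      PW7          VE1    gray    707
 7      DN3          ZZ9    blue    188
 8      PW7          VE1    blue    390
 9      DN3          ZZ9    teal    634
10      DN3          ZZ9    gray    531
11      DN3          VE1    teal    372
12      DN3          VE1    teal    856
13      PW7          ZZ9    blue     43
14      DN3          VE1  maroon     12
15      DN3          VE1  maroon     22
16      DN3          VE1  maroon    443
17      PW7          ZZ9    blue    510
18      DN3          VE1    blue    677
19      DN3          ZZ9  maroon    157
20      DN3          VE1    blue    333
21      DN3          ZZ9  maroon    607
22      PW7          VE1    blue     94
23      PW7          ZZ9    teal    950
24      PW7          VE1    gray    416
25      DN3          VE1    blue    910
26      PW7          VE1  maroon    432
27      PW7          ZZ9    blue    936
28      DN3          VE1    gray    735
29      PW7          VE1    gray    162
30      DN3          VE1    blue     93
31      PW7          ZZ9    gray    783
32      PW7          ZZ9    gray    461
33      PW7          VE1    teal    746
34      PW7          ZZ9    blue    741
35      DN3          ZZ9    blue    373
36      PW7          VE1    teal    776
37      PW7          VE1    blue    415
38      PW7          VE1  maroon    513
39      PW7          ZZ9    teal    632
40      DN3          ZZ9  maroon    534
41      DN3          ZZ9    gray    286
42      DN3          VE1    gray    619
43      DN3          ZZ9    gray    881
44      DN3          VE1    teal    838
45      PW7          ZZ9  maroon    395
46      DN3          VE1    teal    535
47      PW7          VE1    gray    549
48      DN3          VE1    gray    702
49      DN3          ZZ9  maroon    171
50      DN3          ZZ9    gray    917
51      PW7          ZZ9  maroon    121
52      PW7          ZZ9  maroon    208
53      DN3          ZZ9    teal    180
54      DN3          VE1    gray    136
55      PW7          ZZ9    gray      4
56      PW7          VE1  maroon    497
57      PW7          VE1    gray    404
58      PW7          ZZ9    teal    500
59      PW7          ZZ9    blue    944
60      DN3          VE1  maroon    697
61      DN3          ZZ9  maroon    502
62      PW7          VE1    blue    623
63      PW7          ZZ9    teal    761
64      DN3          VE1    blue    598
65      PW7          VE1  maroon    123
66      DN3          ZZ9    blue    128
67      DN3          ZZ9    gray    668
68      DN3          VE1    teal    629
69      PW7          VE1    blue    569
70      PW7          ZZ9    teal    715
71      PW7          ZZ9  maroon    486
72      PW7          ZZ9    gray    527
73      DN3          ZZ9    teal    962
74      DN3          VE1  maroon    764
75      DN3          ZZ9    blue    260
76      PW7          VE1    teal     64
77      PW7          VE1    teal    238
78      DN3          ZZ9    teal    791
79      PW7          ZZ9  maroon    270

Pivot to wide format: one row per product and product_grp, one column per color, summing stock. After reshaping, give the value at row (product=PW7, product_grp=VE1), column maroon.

Rows with product=PW7, product_grp=VE1 and color=maroon: stock values are 516, 432, 513, 497, 123.
516 + 432 + 513 + 497 + 123 = 2081.

2081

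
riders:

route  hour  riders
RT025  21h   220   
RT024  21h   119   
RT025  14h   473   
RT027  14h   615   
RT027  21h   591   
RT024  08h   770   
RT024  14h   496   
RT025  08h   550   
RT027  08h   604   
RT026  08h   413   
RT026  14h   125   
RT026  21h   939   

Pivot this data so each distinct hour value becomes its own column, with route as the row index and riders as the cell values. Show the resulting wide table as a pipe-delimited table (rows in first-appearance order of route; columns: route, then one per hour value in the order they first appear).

Columns: route plus the 3 distinct hour values (21h, 14h, 08h).
For example, row RT025 column 21h takes riders=220 from the long row (RT025, 21h).

| route | 21h | 14h | 08h |
| RT025 | 220 | 473 | 550 |
| RT024 | 119 | 496 | 770 |
| RT027 | 591 | 615 | 604 |
| RT026 | 939 | 125 | 413 |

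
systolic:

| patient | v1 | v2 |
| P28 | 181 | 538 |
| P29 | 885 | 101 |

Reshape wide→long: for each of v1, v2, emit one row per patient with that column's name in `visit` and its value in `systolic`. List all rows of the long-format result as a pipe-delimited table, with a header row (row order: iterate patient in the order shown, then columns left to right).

Each (patient, column) pair becomes one row: 2 × 2 = 4 rows.
For example, (P28, v1) → systolic=181.

| patient | visit | systolic |
| P28 | v1 | 181 |
| P28 | v2 | 538 |
| P29 | v1 | 885 |
| P29 | v2 | 101 |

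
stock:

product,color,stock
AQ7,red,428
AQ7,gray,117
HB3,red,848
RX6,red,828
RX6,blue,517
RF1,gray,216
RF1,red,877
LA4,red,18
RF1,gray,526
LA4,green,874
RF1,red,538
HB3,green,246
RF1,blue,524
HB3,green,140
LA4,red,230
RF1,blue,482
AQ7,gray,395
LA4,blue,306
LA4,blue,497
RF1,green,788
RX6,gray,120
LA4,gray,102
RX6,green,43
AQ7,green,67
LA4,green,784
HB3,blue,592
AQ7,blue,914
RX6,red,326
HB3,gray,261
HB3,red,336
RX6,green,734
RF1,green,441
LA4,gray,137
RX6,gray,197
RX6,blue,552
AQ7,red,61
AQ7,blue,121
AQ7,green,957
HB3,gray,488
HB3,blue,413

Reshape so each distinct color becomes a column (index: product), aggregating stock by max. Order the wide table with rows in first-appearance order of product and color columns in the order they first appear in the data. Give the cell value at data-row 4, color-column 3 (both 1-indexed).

524

With rows in first-appearance order of product, row 4 is product=RF1. color columns in first-appearance order: red, gray, blue, green; column 3 is blue.
Long rows with product=RF1, color=blue: max(524, 482) = 524.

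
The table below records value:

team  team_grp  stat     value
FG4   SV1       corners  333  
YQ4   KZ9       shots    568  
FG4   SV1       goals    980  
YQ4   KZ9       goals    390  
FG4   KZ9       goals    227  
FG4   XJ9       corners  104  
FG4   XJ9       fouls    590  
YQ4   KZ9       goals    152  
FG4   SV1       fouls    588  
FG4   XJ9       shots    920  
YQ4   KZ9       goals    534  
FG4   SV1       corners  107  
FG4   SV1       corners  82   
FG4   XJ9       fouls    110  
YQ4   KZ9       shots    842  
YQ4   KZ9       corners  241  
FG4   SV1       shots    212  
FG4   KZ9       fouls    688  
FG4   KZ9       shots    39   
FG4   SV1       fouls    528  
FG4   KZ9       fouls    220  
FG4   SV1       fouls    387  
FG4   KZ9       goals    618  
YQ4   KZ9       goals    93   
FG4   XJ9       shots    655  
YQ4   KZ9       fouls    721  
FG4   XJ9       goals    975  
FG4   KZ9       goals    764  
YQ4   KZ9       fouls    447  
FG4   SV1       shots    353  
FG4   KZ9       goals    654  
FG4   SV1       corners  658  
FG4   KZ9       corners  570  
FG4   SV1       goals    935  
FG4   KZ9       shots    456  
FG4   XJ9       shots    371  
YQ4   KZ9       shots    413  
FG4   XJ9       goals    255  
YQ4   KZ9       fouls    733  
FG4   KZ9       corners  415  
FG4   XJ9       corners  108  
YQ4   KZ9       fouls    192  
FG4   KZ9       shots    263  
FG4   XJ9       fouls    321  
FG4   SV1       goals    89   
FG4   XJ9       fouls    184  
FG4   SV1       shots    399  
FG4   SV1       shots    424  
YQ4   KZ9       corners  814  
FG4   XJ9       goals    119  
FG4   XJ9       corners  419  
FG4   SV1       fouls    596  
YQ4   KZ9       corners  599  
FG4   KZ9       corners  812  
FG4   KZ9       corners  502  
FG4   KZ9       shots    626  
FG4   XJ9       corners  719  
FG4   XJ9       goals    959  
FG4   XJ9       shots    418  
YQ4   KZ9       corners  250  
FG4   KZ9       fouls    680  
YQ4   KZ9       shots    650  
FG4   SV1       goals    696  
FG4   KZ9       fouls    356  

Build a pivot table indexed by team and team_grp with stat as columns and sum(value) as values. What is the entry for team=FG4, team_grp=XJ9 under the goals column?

Rows with team=FG4, team_grp=XJ9 and stat=goals: value values are 975, 255, 119, 959.
975 + 255 + 119 + 959 = 2308.

2308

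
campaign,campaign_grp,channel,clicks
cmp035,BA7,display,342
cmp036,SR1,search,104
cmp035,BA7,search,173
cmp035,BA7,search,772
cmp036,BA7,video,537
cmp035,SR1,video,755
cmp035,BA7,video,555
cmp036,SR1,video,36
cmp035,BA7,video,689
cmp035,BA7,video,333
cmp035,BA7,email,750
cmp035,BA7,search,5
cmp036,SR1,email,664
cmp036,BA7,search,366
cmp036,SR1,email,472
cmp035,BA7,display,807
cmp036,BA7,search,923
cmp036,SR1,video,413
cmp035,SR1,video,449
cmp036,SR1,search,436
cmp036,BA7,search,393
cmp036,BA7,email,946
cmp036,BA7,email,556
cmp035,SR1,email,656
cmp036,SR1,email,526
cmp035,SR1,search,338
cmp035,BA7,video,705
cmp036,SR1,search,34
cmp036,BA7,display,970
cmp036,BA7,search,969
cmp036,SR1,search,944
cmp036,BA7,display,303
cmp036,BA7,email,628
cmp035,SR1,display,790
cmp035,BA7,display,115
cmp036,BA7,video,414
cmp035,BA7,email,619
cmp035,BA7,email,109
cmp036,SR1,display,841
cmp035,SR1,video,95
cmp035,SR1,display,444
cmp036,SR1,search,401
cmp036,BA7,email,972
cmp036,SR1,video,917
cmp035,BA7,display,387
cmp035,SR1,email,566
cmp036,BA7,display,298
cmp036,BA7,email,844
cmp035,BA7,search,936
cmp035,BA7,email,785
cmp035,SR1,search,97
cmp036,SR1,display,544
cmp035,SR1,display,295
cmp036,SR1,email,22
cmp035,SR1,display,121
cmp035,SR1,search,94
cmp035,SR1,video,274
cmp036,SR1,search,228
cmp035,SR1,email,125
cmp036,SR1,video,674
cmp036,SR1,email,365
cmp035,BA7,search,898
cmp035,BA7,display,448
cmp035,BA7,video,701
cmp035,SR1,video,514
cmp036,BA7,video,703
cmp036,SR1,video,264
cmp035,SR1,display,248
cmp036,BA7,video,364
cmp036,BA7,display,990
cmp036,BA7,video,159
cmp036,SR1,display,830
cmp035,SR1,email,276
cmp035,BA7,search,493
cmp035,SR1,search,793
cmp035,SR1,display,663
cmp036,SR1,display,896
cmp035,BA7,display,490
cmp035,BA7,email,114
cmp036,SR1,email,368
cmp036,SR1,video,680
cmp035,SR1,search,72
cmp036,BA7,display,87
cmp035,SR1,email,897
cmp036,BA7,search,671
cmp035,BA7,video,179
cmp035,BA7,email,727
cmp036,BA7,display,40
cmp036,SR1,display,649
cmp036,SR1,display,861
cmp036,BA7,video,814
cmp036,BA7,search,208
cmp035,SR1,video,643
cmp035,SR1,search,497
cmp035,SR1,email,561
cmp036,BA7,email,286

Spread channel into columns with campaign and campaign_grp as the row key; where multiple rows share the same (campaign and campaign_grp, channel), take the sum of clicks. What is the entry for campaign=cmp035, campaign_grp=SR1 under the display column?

Rows with campaign=cmp035, campaign_grp=SR1 and channel=display: clicks values are 790, 444, 295, 121, 248, 663.
790 + 444 + 295 + 121 + 248 + 663 = 2561.

2561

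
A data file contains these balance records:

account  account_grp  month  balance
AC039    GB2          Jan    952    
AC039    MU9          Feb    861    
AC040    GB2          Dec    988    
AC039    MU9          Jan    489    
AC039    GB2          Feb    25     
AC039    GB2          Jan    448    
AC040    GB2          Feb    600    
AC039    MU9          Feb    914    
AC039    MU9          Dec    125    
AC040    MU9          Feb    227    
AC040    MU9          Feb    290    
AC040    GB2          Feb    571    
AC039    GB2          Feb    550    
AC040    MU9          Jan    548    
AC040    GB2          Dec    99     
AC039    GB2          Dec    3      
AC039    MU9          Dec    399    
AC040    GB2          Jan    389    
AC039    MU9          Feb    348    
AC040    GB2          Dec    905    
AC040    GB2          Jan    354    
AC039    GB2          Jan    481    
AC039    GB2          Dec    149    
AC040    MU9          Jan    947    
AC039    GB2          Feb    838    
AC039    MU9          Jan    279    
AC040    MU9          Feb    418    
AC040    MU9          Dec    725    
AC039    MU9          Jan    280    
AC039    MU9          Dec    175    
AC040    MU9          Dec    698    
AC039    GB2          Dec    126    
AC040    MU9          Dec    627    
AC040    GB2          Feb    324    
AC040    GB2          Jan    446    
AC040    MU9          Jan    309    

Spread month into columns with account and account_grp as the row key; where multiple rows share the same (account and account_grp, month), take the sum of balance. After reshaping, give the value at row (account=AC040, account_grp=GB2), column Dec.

1992

Rows with account=AC040, account_grp=GB2 and month=Dec: balance values are 988, 99, 905.
988 + 99 + 905 = 1992.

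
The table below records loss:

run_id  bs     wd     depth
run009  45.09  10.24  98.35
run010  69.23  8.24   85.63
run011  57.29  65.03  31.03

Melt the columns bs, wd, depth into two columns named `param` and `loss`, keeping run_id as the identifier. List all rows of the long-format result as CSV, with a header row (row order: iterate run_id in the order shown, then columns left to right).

Each (run_id, column) pair becomes one row: 3 × 3 = 9 rows.
For example, (run009, bs) → loss=45.09.

run_id,param,loss
run009,bs,45.09
run009,wd,10.24
run009,depth,98.35
run010,bs,69.23
run010,wd,8.24
run010,depth,85.63
run011,bs,57.29
run011,wd,65.03
run011,depth,31.03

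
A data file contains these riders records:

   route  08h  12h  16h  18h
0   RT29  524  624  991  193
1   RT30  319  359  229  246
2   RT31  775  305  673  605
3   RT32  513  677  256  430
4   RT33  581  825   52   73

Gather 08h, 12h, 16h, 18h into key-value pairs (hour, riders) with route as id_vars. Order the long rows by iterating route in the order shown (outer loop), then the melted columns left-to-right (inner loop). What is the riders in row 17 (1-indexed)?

20 rows total (5 × 4). Row 17: index ⌊(17-1)/4⌋ = 4 into route → RT33; (17-1) mod 4 = 0 into the melted columns → 08h.
So row 17 is (RT33, 08h, 581); riders = 581.

581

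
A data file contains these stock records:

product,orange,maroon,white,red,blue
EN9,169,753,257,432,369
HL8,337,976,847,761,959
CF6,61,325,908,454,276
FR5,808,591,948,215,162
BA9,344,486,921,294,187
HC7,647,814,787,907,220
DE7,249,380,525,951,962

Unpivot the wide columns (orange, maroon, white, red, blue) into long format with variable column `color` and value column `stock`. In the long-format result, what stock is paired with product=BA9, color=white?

Unpivoting turns each (product, wide-column) pair into one long row.
The wide cell at row BA9, column white holds 921, so the long row (BA9, white) has stock=921.

921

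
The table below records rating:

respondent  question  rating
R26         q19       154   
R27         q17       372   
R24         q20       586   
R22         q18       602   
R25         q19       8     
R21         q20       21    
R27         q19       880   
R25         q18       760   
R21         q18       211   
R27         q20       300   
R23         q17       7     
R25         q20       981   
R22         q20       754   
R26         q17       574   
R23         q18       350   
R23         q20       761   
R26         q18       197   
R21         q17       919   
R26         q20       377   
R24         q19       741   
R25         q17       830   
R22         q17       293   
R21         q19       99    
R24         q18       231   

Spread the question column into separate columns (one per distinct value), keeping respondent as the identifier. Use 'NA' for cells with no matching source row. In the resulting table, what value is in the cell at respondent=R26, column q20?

377

The long row with respondent=R26, question=q20 has rating=377.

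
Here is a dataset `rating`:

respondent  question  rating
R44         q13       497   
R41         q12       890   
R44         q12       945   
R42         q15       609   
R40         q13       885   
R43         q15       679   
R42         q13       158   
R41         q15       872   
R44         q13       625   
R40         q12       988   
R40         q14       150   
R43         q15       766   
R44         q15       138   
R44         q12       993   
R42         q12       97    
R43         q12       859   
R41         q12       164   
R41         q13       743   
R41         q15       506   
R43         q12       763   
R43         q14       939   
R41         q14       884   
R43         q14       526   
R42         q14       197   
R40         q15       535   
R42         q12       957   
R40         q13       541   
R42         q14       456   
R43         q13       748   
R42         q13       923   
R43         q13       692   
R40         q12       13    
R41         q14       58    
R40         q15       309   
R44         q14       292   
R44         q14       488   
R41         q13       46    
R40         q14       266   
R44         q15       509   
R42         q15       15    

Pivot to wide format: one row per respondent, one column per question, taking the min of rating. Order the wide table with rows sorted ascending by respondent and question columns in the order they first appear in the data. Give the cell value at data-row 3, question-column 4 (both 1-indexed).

With rows sorted ascending by respondent, row 3 is respondent=R42. question columns in first-appearance order: q13, q12, q15, q14; column 4 is q14.
Long rows with respondent=R42, question=q14: min(197, 456) = 197.

197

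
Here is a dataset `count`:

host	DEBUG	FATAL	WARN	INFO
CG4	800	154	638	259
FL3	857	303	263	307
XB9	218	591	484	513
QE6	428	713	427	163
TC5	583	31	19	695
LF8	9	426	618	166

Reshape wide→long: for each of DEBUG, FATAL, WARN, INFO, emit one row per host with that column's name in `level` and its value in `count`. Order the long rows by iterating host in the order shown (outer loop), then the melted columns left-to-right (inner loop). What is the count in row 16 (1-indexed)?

24 rows total (6 × 4). Row 16: index ⌊(16-1)/4⌋ = 3 into host → QE6; (16-1) mod 4 = 3 into the melted columns → INFO.
So row 16 is (QE6, INFO, 163); count = 163.

163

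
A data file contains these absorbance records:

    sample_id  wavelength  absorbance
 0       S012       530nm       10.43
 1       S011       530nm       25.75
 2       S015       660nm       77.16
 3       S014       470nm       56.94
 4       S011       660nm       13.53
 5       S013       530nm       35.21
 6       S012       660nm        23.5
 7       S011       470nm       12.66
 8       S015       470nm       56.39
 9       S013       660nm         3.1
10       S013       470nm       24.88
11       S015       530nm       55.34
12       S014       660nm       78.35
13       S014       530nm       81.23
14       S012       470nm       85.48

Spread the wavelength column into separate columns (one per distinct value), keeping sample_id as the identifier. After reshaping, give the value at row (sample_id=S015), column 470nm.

56.39

Wide layout: rows indexed by sample_id, columns are the 3 distinct wavelength values (530nm, 660nm, 470nm).
Cell (sample_id=S015, wavelength=470nm) draws from the long row where sample_id=S015 and wavelength=470nm, which has absorbance=56.39.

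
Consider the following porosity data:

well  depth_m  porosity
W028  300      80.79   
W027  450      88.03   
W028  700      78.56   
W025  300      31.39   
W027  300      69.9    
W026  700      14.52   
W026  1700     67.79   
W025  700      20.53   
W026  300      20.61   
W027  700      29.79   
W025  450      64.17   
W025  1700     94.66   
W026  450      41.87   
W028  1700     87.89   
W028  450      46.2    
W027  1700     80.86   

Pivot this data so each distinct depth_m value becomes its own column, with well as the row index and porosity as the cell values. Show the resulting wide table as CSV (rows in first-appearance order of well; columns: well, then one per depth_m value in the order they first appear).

Columns: well plus the 4 distinct depth_m values (300, 450, 700, 1700).
For example, row W028 column 300 takes porosity=80.79 from the long row (W028, 300).

well,300,450,700,1700
W028,80.79,46.2,78.56,87.89
W027,69.9,88.03,29.79,80.86
W025,31.39,64.17,20.53,94.66
W026,20.61,41.87,14.52,67.79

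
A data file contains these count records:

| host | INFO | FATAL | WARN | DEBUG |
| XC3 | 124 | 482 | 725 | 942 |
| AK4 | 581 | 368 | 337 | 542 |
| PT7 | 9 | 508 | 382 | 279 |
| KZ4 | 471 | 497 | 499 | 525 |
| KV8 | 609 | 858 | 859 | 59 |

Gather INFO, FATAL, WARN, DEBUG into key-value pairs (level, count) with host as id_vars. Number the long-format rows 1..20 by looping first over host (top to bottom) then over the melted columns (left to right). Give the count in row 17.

20 rows total (5 × 4). Row 17: index ⌊(17-1)/4⌋ = 4 into host → KV8; (17-1) mod 4 = 0 into the melted columns → INFO.
So row 17 is (KV8, INFO, 609); count = 609.

609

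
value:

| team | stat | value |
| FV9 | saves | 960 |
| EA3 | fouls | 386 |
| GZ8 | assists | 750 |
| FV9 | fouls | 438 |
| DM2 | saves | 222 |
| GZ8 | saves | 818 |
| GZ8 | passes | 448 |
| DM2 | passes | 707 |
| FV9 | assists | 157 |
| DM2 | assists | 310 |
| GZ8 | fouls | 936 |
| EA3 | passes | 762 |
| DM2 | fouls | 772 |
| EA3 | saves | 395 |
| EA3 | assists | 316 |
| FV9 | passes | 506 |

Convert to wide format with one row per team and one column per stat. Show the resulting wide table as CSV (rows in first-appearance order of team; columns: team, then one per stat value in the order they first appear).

team,saves,fouls,assists,passes
FV9,960,438,157,506
EA3,395,386,316,762
GZ8,818,936,750,448
DM2,222,772,310,707

Columns: team plus the 4 distinct stat values (saves, fouls, assists, passes).
For example, row FV9 column saves takes value=960 from the long row (FV9, saves).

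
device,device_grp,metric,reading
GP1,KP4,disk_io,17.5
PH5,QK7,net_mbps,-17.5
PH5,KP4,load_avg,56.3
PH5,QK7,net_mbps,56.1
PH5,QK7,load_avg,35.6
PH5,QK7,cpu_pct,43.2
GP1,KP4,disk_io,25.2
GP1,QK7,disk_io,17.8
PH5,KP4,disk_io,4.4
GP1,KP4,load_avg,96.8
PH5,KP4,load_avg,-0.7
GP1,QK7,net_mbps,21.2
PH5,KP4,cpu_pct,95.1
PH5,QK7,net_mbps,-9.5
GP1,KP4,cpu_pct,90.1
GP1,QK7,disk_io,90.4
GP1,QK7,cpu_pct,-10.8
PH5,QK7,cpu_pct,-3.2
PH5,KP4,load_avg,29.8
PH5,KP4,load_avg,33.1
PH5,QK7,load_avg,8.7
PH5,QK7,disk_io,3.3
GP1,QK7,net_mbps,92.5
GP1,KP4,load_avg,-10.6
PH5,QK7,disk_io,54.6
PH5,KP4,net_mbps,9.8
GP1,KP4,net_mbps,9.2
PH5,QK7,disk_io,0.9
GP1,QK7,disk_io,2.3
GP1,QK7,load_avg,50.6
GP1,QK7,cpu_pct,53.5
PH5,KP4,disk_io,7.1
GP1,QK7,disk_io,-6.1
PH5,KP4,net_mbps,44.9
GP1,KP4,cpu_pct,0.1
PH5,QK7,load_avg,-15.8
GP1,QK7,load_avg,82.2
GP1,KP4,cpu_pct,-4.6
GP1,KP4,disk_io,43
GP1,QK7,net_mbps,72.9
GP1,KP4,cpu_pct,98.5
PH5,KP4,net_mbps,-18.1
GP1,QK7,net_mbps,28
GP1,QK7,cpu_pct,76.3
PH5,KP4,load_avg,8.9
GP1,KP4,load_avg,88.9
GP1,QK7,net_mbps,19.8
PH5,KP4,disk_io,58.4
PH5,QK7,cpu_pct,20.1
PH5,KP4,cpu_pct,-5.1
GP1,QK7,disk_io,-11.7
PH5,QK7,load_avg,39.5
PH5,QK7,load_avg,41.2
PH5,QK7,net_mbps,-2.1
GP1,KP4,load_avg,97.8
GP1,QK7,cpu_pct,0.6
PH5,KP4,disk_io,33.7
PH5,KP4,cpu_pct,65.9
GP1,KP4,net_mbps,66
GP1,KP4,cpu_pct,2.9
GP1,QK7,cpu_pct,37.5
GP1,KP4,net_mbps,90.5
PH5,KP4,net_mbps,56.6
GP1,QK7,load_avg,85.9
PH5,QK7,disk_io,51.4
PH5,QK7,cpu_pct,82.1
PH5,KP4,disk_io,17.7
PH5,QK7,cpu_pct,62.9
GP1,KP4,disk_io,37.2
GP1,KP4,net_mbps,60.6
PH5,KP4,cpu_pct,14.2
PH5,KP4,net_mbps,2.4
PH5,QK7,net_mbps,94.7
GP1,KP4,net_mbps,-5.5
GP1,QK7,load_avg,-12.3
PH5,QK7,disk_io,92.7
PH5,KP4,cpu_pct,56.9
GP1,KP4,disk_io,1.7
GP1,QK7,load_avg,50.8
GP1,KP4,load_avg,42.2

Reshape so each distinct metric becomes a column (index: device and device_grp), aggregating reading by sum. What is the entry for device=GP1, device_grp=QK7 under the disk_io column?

92.7

Rows with device=GP1, device_grp=QK7 and metric=disk_io: reading values are 17.8, 90.4, 2.3, -6.1, -11.7.
17.8 + 90.4 + 2.3 + -6.1 + -11.7 = 92.7.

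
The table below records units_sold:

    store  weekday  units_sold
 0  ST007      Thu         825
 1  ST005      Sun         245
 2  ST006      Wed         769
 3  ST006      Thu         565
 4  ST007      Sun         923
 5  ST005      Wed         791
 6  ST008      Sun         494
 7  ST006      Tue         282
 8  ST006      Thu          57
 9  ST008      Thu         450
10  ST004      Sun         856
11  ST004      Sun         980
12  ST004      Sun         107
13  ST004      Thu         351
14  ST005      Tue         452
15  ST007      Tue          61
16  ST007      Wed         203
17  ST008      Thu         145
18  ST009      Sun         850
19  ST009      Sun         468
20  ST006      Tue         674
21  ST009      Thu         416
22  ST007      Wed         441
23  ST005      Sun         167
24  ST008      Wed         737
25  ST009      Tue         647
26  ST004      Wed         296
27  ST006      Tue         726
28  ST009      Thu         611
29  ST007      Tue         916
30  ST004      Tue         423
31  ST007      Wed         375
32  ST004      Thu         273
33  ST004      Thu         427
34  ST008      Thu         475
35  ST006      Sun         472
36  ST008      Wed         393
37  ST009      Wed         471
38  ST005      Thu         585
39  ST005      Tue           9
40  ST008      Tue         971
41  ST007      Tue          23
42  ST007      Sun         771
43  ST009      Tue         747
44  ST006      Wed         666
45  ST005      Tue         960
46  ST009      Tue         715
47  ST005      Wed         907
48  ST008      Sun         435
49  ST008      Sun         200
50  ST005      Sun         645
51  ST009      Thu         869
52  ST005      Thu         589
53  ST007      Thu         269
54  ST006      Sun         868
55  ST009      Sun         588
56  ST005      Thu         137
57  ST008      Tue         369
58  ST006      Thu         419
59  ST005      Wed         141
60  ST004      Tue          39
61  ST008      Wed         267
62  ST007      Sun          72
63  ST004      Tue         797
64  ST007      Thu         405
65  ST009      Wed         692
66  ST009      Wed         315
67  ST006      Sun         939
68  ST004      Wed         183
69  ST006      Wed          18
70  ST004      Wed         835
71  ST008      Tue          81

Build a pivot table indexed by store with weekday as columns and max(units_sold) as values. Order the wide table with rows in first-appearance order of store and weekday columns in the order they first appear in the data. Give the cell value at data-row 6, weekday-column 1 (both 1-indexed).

With rows in first-appearance order of store, row 6 is store=ST009. weekday columns in first-appearance order: Thu, Sun, Wed, Tue; column 1 is Thu.
Long rows with store=ST009, weekday=Thu: max(416, 611, 869) = 869.

869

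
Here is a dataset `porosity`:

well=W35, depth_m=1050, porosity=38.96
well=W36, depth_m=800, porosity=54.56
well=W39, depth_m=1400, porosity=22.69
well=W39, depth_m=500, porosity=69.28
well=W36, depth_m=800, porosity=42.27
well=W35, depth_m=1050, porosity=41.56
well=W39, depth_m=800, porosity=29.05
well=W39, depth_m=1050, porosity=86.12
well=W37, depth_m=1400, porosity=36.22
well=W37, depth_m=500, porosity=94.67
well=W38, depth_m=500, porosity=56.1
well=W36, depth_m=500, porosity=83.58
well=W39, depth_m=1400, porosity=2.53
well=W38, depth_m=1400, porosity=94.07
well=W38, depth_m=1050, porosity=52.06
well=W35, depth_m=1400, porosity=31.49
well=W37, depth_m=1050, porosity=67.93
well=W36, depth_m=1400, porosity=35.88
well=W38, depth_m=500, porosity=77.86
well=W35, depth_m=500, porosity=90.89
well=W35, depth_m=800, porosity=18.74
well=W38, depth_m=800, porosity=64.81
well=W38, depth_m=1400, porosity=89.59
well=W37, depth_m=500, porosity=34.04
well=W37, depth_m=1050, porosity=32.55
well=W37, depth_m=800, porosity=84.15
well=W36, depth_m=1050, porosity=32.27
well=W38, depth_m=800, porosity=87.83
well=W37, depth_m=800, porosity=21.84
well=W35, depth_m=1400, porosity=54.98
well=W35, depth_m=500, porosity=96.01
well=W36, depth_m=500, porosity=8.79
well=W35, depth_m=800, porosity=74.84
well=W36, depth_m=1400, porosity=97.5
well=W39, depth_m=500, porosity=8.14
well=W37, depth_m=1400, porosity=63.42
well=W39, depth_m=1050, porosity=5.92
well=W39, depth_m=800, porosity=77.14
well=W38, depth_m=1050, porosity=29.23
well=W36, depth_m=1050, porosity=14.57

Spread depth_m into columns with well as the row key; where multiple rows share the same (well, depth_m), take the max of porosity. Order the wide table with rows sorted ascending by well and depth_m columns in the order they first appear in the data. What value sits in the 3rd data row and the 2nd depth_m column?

With rows sorted ascending by well, row 3 is well=W37. depth_m columns in first-appearance order: 1050, 800, 1400, 500; column 2 is 800.
Long rows with well=W37, depth_m=800: max(84.15, 21.84) = 84.15.

84.15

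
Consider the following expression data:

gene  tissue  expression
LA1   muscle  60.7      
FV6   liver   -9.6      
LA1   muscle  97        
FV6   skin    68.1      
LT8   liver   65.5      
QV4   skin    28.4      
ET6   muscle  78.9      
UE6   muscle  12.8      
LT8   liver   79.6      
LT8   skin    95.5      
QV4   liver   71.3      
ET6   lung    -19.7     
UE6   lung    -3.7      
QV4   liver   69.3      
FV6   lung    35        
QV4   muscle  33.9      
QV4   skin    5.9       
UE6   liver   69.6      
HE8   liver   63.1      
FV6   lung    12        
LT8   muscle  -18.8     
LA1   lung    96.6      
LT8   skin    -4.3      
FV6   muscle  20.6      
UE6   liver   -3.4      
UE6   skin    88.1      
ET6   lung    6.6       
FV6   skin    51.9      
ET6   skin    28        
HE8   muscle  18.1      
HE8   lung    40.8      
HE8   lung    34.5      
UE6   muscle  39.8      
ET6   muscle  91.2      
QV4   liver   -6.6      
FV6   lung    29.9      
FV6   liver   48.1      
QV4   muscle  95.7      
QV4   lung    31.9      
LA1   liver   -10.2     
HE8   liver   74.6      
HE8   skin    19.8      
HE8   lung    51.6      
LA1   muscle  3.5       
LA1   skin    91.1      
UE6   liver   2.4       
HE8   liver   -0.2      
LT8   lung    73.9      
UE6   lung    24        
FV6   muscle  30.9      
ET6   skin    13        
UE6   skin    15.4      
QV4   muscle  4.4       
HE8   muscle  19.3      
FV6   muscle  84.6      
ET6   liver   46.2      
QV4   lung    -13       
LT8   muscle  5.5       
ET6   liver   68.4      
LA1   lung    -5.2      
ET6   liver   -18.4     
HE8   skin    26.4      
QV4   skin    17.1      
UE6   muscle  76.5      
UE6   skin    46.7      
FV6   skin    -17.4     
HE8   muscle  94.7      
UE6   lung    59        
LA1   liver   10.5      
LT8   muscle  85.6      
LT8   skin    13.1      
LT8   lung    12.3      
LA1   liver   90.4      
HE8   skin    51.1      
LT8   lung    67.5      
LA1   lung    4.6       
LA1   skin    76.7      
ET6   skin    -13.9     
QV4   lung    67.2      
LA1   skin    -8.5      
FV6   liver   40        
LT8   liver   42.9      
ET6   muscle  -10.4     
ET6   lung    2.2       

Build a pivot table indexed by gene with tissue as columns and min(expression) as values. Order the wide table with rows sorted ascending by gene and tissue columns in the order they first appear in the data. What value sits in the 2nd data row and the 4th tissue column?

12

With rows sorted ascending by gene, row 2 is gene=FV6. tissue columns in first-appearance order: muscle, liver, skin, lung; column 4 is lung.
Long rows with gene=FV6, tissue=lung: min(35, 12, 29.9) = 12.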